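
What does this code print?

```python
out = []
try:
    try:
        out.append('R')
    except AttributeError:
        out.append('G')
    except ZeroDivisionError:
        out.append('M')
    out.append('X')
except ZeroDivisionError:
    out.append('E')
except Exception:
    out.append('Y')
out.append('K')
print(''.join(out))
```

Execution trace: 'R' (inner try body, no exception) → 'X' (try body, no exception) → 'K' (after the try/except). Output: RXK

Answer: RXK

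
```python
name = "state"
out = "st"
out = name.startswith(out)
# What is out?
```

Trace:
`name = "state"` → name = 'state'
`out = "st"` → out = 'st'
`out = name.startswith(out)` → out = True
So out = True

Answer: True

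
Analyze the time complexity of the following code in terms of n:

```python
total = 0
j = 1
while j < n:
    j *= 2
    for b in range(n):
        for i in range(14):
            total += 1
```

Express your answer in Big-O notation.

Each loop level contributes: log n × n × 1. Multiplying the contributions gives O(n log n).

Answer: O(n log n)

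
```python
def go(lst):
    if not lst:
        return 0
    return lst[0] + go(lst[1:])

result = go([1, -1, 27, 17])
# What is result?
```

1 + (-1) + 27 + 17 + 0 = 44

Answer: 44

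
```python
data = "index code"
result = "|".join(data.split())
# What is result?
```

Trace:
`data = "index code"` → data = 'index code'
`result = "|".join(data.split())` → result = 'index|code'
So result = 'index|code'

Answer: 'index|code'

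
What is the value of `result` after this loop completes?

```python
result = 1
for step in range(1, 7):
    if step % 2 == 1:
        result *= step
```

Product of odd numbers 1 to 6
`result` takes the values: 1 → 3 → 15

Answer: 15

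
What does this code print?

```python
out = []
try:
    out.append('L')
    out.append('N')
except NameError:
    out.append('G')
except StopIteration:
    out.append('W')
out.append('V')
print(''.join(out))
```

Execution trace: 'L' (try body) → 'N' (try body, no exception) → 'V' (after the try/except). Output: LNV

Answer: LNV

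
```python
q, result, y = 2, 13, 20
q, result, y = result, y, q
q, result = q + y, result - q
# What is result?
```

Trace:
`q, result, y = 2, 13, 20` → q = 2; result = 13; y = 20
`q, result, y = result, y, q` → q = 13; result = 20; y = 2
`q, result = q + y, result - q` → q = 15; result = 7
So result = 7

Answer: 7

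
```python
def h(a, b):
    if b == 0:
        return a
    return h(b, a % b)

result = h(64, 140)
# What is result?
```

h(64, 140) -> h(140, 64) -> h(64, 12) -> h(12, 4) -> h(4, 0) -> 4

Answer: 4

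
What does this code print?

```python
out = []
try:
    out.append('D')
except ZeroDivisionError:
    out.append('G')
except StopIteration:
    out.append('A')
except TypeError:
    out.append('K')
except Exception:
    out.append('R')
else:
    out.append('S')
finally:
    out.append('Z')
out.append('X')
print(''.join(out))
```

Execution trace: 'D' (try body, no exception) → 'S' (else) → 'Z' (finally) → 'X' (after the try/except). Output: DSZX

Answer: DSZX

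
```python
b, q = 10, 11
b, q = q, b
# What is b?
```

Trace:
`b, q = 10, 11` → b = 10; q = 11
`b, q = q, b` → b = 11; q = 10
So b = 11

Answer: 11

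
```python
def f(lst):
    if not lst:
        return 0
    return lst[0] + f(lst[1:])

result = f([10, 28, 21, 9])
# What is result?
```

10 + 28 + 21 + 9 + 0 = 68

Answer: 68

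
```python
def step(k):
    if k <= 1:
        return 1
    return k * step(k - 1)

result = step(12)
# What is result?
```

step(12) = 12 * 11 * 10 * 9 * 8 * 7 * 6 * 5 * 4 * 3 * 2 * 1 = 479001600

Answer: 479001600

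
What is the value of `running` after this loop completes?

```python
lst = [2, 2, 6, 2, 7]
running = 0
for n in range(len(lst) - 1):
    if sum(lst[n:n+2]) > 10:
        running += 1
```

Count windows with sum > 10
`running` takes the values: 0

Answer: 0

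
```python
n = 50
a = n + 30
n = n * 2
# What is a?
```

Trace:
`n = 50` → n = 50
`a = n + 30` → a = 80
`n = n * 2` → n = 100
So a = 80

Answer: 80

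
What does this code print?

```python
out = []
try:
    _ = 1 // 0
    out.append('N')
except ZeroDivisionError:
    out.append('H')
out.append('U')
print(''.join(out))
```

Execution trace: 'H' (except ZeroDivisionError) → 'U' (after the try/except). Output: HU

Answer: HU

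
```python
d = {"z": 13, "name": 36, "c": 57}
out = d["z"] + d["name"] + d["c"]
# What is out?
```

Trace:
`d = {"z": 13, "name": 36, "c": 57}` → d = {'z': 13, 'name': 36, 'c': 57}
`out = d["z"] + d["name"] + d["c"]` → out = 106
So out = 106

Answer: 106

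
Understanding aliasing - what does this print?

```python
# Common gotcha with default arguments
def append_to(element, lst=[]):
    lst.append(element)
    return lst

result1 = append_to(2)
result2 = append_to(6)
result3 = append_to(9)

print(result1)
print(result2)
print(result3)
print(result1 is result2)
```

Key concept: mutable default argument gotcha.
Step by step:
`result1 = append_to(2)` → result1 = [2]
`result2 = append_to(6)` → result1 = [2, 6] (same object as result2); result2 = [2, 6] (same object as result1)
`result3 = append_to(9)` → result1 = [2, 6, 9] (same object as result2, result3); result2 = [2, 6, 9] (same object as result1, result3); result3 = [2, 6, 9] (same object as result1, result2)
`print(result1)` → prints [2, 6, 9]
`print(result2)` → prints [2, 6, 9]
`print(result3)` → prints [2, 6, 9]
`print(result1 is result2)` → prints True

Answer:
[2, 6, 9]
[2, 6, 9]
[2, 6, 9]
True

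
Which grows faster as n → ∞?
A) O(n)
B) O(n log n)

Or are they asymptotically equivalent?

O(n) vs O(n log n): Higher order terms dominate.

Answer: B) O(n log n) grows faster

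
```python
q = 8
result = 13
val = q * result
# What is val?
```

Trace:
`q = 8` → q = 8
`result = 13` → result = 13
`val = q * result` → val = 104
So val = 104

Answer: 104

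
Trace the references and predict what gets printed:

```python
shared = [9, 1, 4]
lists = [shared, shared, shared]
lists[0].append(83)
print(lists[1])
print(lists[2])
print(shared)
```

Key concept: list of same reference.
Step by step:
`shared = [9, 1, 4]` → shared = [9, 1, 4]
`lists = [shared, shared, shared]` → lists = [[9, 1, 4], [9, 1, 4], [9, 1, 4]]
`lists[0].append(83)` → shared = [9, 1, 4, 83]; lists = [[9, 1, 4, 83], [9, 1, 4, 83], [9, 1, 4, 83]]
`print(lists[1])` → prints [9, 1, 4, 83]
`print(lists[2])` → prints [9, 1, 4, 83]
`print(shared)` → prints [9, 1, 4, 83]

Answer:
[9, 1, 4, 83]
[9, 1, 4, 83]
[9, 1, 4, 83]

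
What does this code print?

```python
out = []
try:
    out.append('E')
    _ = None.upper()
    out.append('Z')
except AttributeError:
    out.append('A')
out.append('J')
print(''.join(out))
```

Execution trace: 'E' (try body) → 'A' (except AttributeError) → 'J' (after the try/except). Output: EAJ

Answer: EAJ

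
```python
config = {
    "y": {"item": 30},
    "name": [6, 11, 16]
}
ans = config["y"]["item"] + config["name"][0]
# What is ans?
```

Trace:
`config = { ...` → config = {'y': {'item': 30}, 'name': [6, 11, 16]}
`ans = config["y"]["item"] + config["name"][0]` → ans = 36
So ans = 36

Answer: 36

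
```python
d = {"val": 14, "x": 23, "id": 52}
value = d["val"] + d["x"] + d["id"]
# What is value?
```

Trace:
`d = {"val": 14, "x": 23, "id": 52}` → d = {'val': 14, 'x': 23, 'id': 52}
`value = d["val"] + d["x"] + d["id"]` → value = 89
So value = 89

Answer: 89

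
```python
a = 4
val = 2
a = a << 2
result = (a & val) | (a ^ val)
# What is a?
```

Trace:
`a = 4` → a = 4
`val = 2` → val = 2
`a = a << 2` → a = 16
`result = (a & val) | (a ^ val)` → result = 18
So a = 16

Answer: 16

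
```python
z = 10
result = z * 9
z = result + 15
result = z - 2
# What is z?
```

Trace:
`z = 10` → z = 10
`result = z * 9` → result = 90
`z = result + 15` → z = 105
`result = z - 2` → result = 103
So z = 105

Answer: 105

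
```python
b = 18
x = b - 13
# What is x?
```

Trace:
`b = 18` → b = 18
`x = b - 13` → x = 5
So x = 5

Answer: 5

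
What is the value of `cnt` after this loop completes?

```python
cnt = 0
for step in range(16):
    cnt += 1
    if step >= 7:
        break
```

Loop breaks when step reaches 7, cnt is 8
`cnt` takes the values: 0 → 1 → 2 → 3 → 4 → 5 → 6 → 7 → 8

Answer: 8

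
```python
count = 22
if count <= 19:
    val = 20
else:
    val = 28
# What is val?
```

Trace:
`count = 22` → count = 22
`if count <= 19: ...` → count <= 19 is False, take else branch → val = 28
So val = 28

Answer: 28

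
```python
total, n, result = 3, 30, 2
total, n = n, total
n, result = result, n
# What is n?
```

Trace:
`total, n, result = 3, 30, 2` → total = 3; n = 30; result = 2
`total, n = n, total` → total = 30; n = 3
`n, result = result, n` → n = 2; result = 3
So n = 2

Answer: 2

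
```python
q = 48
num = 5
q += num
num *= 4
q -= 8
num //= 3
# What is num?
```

Trace:
`q = 48` → q = 48
`num = 5` → num = 5
`q += num` → q = 53
`num *= 4` → num = 20
`q -= 8` → q = 45
`num //= 3` → num = 6
So num = 6

Answer: 6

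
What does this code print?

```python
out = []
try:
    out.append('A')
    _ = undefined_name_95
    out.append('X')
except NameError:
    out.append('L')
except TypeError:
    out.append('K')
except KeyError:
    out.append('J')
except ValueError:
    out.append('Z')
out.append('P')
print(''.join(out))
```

Execution trace: 'A' (try body) → 'L' (except NameError) → 'P' (after the try/except). Output: ALP

Answer: ALP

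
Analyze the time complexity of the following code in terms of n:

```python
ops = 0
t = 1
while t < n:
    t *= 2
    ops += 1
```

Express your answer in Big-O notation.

Each loop level contributes: log n. Multiplying the contributions gives O(log n).

Answer: O(log n)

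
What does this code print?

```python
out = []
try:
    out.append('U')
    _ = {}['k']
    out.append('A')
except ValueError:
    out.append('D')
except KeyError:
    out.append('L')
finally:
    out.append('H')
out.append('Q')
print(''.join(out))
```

Execution trace: 'U' (try body) → 'L' (except KeyError) → 'H' (finally) → 'Q' (after the try/except). Output: ULHQ

Answer: ULHQ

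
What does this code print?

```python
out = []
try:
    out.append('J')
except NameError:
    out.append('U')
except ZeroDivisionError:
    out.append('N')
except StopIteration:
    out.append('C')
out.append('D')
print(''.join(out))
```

Execution trace: 'J' (try body, no exception) → 'D' (after the try/except). Output: JD

Answer: JD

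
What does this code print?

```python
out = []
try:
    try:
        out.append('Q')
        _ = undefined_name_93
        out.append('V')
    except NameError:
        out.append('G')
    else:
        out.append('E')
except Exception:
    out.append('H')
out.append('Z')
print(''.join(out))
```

Execution trace: 'Q' (inner try body) → 'G' (inner except NameError) → 'Z' (after the try/except). Output: QGZ

Answer: QGZ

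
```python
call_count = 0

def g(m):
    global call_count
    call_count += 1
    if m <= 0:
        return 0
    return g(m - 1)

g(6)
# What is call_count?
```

Linear recursion stepping by 1: 7 calls from m=6 down to ≤0.

Answer: 7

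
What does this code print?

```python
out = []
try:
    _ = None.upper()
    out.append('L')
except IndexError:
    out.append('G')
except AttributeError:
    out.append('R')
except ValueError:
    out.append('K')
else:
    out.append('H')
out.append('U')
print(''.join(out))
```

Execution trace: 'R' (except AttributeError) → 'U' (after the try/except). Output: RU

Answer: RU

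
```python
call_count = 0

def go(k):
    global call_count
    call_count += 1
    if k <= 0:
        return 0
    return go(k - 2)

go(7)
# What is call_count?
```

Linear recursion stepping by 2: 5 calls from k=7 down to ≤0.

Answer: 5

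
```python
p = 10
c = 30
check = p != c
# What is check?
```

Trace:
`p = 10` → p = 10
`c = 30` → c = 30
`check = p != c` → check = True
So check = True

Answer: True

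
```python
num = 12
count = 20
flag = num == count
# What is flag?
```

Trace:
`num = 12` → num = 12
`count = 20` → count = 20
`flag = num == count` → flag = False
So flag = False

Answer: False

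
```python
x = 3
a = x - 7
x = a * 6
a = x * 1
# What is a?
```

Trace:
`x = 3` → x = 3
`a = x - 7` → a = -4
`x = a * 6` → x = -24
`a = x * 1` → a = -24
So a = -24

Answer: -24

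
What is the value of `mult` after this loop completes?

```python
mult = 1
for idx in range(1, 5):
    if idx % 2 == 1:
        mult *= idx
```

Product of odd numbers 1 to 4
`mult` takes the values: 1 → 3

Answer: 3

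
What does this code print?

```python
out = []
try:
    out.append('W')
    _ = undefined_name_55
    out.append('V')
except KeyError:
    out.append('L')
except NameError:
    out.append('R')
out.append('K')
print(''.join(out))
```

Execution trace: 'W' (try body) → 'R' (except NameError) → 'K' (after the try/except). Output: WRK

Answer: WRK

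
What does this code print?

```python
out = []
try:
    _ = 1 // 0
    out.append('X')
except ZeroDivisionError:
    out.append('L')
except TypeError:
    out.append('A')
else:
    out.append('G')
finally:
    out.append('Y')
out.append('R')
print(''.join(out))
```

Execution trace: 'L' (except ZeroDivisionError) → 'Y' (finally) → 'R' (after the try/except). Output: LYR

Answer: LYR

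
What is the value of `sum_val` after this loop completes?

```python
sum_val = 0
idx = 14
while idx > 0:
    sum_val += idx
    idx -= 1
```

Sum 14 down to 1
`sum_val` takes the values: 0 → 14 → 27 → 39 → 50 → 60 → 69 → 77 → 84 → 90 → 95 → 99 → 102 → 104 → 105

Answer: 105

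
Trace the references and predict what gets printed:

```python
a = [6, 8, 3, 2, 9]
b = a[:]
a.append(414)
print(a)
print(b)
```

Key concept: slice [:] creates copy.
Step by step:
`a = [6, 8, 3, 2, 9]` → a = [6, 8, 3, 2, 9]
`b = a[:]` → b = [6, 8, 3, 2, 9]
`a.append(414)` → a = [6, 8, 3, 2, 9, 414]
`print(a)` → prints [6, 8, 3, 2, 9, 414]
`print(b)` → prints [6, 8, 3, 2, 9]

Answer:
[6, 8, 3, 2, 9, 414]
[6, 8, 3, 2, 9]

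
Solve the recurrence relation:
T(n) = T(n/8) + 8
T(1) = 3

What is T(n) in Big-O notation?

Each step divides n by 8 and adds 8. After log_8(n) steps we reach T(1)=3. So T(n) = 8·log_8(n) + 3 = O(log n).

Answer: O(log n)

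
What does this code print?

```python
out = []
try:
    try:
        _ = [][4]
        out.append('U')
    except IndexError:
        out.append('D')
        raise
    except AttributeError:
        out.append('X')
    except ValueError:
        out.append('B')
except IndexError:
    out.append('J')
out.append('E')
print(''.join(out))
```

Execution trace: 'D' (inner except IndexError) → 'J' (outer except IndexError) → 'E' (after the try/except). Output: DJE

Answer: DJE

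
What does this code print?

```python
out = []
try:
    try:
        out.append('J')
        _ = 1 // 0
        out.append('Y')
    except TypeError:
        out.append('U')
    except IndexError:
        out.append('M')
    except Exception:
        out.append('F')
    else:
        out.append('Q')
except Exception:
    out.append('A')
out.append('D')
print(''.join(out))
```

Execution trace: 'J' (inner try body) → 'F' (inner except Exception) → 'D' (after the try/except). Output: JFD

Answer: JFD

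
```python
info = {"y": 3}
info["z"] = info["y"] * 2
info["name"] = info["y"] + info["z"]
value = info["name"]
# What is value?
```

Trace:
`info = {"y": 3}` → info = {'y': 3}
`info["z"] = info["y"] * 2` → info = {'y': 3, 'z': 6}
`info["name"] = info["y"] + info["z"]` → info = {'y': 3, 'z': 6, 'name': 9}
`value = info["name"]` → value = 9
So value = 9

Answer: 9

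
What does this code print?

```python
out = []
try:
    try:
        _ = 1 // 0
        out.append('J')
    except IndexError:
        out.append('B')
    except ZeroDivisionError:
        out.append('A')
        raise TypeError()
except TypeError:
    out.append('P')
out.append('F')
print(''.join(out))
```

Execution trace: 'A' (inner except ZeroDivisionError) → 'P' (outer except TypeError) → 'F' (after the try/except). Output: APF

Answer: APF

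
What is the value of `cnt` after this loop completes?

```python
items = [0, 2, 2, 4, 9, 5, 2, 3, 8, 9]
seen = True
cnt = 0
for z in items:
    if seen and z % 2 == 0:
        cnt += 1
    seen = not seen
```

Count even values at even positions
`cnt` takes the values: 0 → 1 → 2 → 3 → 4

Answer: 4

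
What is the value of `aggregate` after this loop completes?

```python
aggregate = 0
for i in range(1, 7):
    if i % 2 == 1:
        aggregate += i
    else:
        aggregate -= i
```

Add odd, subtract even
`aggregate` takes the values: 0 → 1 → -1 → 2 → -2 → 3 → -3

Answer: -3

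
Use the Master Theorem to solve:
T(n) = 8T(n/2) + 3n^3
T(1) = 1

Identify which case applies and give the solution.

a=8, b=2, f(n)=3n^3. log_2(8) = 3. Since c=3 = 3, Case 2 applies: T(n) = Θ(n^log_b(a) · log n) = O(n^3 log n).

Answer: O(n^3 log n) - Case 2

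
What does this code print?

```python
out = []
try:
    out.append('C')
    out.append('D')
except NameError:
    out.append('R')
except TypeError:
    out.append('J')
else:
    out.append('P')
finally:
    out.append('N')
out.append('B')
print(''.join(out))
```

Execution trace: 'C' (try body) → 'D' (try body, no exception) → 'P' (else) → 'N' (finally) → 'B' (after the try/except). Output: CDPNB

Answer: CDPNB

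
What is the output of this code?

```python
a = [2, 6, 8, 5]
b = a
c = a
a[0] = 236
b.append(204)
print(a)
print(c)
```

Key concept: multiple aliases.
Step by step:
`a = [2, 6, 8, 5]` → a = [2, 6, 8, 5]
`b = a` → b = [2, 6, 8, 5] (same object as a)
`c = a` → c = [2, 6, 8, 5] (same object as a, b)
`a[0] = 236` → a = [236, 6, 8, 5] (same object as b, c); b = [236, 6, 8, 5] (same object as a, c); c = [236, 6, 8, 5] (same object as a, b)
`b.append(204)` → a = [236, 6, 8, 5, 204] (same object as b, c); b = [236, 6, 8, 5, 204] (same object as a, c); c = [236, 6, 8, 5, 204] (same object as a, b)
`print(a)` → prints [236, 6, 8, 5, 204]
`print(c)` → prints [236, 6, 8, 5, 204]

Answer:
[236, 6, 8, 5, 204]
[236, 6, 8, 5, 204]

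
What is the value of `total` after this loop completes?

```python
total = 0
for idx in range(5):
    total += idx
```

Sum of 0 to 4 = 10
`total` takes the values: 0 → 1 → 3 → 6 → 10

Answer: 10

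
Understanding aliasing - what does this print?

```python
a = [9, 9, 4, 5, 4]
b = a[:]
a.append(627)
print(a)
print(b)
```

Key concept: slice [:] creates copy.
Step by step:
`a = [9, 9, 4, 5, 4]` → a = [9, 9, 4, 5, 4]
`b = a[:]` → b = [9, 9, 4, 5, 4]
`a.append(627)` → a = [9, 9, 4, 5, 4, 627]
`print(a)` → prints [9, 9, 4, 5, 4, 627]
`print(b)` → prints [9, 9, 4, 5, 4]

Answer:
[9, 9, 4, 5, 4, 627]
[9, 9, 4, 5, 4]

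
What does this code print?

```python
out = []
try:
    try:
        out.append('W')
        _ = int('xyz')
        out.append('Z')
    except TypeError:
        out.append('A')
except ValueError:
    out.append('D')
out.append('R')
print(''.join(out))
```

Execution trace: 'W' (try body) → 'D' (outer except ValueError) → 'R' (after the try/except). Output: WDR

Answer: WDR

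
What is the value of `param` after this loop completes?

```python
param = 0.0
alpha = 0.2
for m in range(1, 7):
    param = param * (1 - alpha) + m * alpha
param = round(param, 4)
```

Moving average with lr=0.2
`param` takes the values: 0.0 → 0.2 → 0.56 → 1.048 → 1.6384 → 2.31072 → 3.048576 → 3.0486

Answer: 3.0486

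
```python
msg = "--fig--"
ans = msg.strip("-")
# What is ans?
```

Trace:
`msg = "--fig--"` → msg = '--fig--'
`ans = msg.strip("-")` → ans = 'fig'
So ans = 'fig'

Answer: 'fig'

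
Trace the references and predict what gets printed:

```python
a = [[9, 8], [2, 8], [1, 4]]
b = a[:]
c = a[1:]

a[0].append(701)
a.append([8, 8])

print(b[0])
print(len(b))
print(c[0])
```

Key concept: slice with nested mutation.
Step by step:
`a = [[9, 8], [2, 8], [1, 4]]` → a = [[9, 8], [2, 8], [1, 4]]
`b = a[:]` → b = [[9, 8], [2, 8], [1, 4]]
`c = a[1:]` → c = [[2, 8], [1, 4]]
`a[0].append(701)` → a = [[9, 8, 701], [2, 8], [1, 4]]; b = [[9, 8, 701], [2, 8], [1, 4]]
`a.append([8, 8])` → a = [[9, 8, 701], [2, 8], [1, 4], [8, 8]]
`print(b[0])` → prints [9, 8, 701]
`print(len(b))` → prints 3
`print(c[0])` → prints [2, 8]

Answer:
[9, 8, 701]
3
[2, 8]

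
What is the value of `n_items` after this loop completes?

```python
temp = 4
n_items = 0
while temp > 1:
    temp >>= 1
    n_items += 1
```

Count right shifts until 1
`n_items` takes the values: 0 → 1 → 2

Answer: 2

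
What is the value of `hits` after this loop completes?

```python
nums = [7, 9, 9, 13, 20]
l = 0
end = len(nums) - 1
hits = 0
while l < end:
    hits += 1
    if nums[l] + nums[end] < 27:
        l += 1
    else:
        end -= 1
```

Steps to find pair summing to 27
`hits` takes the values: 0 → 1 → 2 → 3 → 4

Answer: 4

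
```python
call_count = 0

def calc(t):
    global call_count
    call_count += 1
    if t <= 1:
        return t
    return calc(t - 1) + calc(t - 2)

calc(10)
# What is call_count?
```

Calls(t) = 1 + Calls(t-1) + Calls(t-2); Calls(0)=Calls(1)=1. For t=10 this gives 177.

Answer: 177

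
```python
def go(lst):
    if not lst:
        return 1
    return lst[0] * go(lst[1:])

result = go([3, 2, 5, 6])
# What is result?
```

Product over [3, 2, 5, 6] = 3 * 2 * 5 * 6 = 180

Answer: 180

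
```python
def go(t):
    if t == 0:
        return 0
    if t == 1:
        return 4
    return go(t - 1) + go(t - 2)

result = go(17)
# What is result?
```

Build up from base cases: go(0)=0, go(1)=4, go(2)=4, go(3)=8, go(4)=12, go(5)=20, go(6)=32, ..., go(17)=6388

Answer: 6388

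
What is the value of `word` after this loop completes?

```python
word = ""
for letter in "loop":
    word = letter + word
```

Reverse 'loop'
`word` takes the values: "" → "l" → "ol" → "ool" → "pool"

Answer: "pool"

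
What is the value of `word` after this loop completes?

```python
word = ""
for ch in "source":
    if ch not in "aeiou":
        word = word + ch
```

Remove vowels from 'source'
`word` takes the values: "" → "s" → "sr" → "src"

Answer: "src"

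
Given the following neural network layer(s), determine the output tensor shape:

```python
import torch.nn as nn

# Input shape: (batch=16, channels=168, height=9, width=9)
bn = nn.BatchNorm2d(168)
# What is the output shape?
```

Input: (16, 168, 9, 9) -> Output: (16, 168, 9, 9)

Answer: (16, 168, 9, 9)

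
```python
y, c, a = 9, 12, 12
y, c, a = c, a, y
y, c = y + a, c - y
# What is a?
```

Trace:
`y, c, a = 9, 12, 12` → y = 9; c = 12; a = 12
`y, c, a = c, a, y` → y = 12; c = 12; a = 9
`y, c = y + a, c - y` → y = 21; c = 0
So a = 9

Answer: 9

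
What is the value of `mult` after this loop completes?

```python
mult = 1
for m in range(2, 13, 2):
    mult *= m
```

Product of even numbers 2 to 12
`mult` takes the values: 1 → 2 → 8 → 48 → 384 → 3840 → 46080

Answer: 46080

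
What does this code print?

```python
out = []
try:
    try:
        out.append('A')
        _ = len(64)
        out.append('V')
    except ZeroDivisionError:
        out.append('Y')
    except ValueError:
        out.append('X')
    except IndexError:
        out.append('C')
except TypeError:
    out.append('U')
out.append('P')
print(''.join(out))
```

Execution trace: 'A' (try body) → 'U' (outer except TypeError) → 'P' (after the try/except). Output: AUP

Answer: AUP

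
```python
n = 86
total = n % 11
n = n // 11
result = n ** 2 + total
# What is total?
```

Trace:
`n = 86` → n = 86
`total = n % 11` → total = 9
`n = n // 11` → n = 7
`result = n ** 2 + total` → result = 58
So total = 9

Answer: 9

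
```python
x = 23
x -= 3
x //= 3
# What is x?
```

Trace:
`x = 23` → x = 23
`x -= 3` → x = 20
`x //= 3` → x = 6
So x = 6

Answer: 6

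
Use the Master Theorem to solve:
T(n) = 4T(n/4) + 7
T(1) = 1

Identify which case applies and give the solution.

a=4, b=4, f(n)=7. log_4(4) = 1. Since c=0 < 1, Case 1 applies: T(n) = Θ(n^log_b(a)) = O(n).

Answer: O(n) - Case 1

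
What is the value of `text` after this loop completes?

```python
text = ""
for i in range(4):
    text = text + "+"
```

Repeat '+' 4 times
`text` takes the values: "" → "+" → "++" → "+++" → "++++"

Answer: "++++"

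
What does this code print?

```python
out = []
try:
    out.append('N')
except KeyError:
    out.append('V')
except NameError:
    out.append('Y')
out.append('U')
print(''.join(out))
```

Execution trace: 'N' (try body, no exception) → 'U' (after the try/except). Output: NU

Answer: NU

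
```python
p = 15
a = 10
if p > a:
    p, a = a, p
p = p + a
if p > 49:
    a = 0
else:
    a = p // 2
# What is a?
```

Trace:
`p = 15` → p = 15
`a = 10` → a = 10
`if p > a: ...` → p > a is True → p = 10; a = 15
`p = p + a` → p = 25
`if p > 49: ...` → p > 49 is False, take else branch → a = 12
So a = 12

Answer: 12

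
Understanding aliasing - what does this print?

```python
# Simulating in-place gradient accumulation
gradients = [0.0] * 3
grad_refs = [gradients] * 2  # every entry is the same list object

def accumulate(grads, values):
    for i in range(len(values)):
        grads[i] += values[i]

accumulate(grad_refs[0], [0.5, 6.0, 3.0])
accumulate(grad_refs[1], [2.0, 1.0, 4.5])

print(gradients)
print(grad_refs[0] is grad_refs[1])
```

Key concept: gradient accumulation aliasing.
Step by step:
`gradients = [0.0] * 3` → gradients = [0.0, 0.0, 0.0]
`grad_refs = [gradients] * 2` → grad_refs = [[0.0, 0.0, 0.0], [0.0, 0.0, 0.0]]
`accumulate(grad_refs[0], [0.5, 6.0, 3.0])` → gradients = [0.5, 6.0, 3.0]; grad_refs = [[0.5, 6.0, 3.0], [0.5, 6.0, 3.0]]
`accumulate(grad_refs[1], [2.0, 1.0, 4.5])` → gradients = [2.5, 7.0, 7.5]; grad_refs = [[2.5, 7.0, 7.5], [2.5, 7.0, 7.5]]
`print(gradients)` → prints [2.5, 7.0, 7.5]
`print(grad_refs[0] is grad_refs[1])` → prints True

Answer:
[2.5, 7.0, 7.5]
True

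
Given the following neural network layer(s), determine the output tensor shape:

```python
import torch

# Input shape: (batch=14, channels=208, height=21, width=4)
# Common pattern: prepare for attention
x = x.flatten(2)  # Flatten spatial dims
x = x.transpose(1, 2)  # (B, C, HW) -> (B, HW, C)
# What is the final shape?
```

Input: (14, 208, 21, 4) -> after flatten(2): (14, 208, 84) -> Output: (14, 84, 208)

Answer: (14, 84, 208)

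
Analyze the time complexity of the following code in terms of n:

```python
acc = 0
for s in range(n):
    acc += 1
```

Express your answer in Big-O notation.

Each loop level contributes: n. Multiplying the contributions gives O(n).

Answer: O(n)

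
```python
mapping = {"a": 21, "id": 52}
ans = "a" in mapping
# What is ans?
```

Trace:
`mapping = {"a": 21, "id": 52}` → mapping = {'a': 21, 'id': 52}
`ans = "a" in mapping` → ans = True
So ans = True

Answer: True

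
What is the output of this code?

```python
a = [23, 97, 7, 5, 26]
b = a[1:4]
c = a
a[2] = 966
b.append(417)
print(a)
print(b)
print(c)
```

Key concept: slice vs alias.
Step by step:
`a = [23, 97, 7, 5, 26]` → a = [23, 97, 7, 5, 26]
`b = a[1:4]` → b = [97, 7, 5]
`c = a` → c = [23, 97, 7, 5, 26] (same object as a)
`a[2] = 966` → a = [23, 97, 966, 5, 26] (same object as c); c = [23, 97, 966, 5, 26] (same object as a)
`b.append(417)` → b = [97, 7, 5, 417]
`print(a)` → prints [23, 97, 966, 5, 26]
`print(b)` → prints [97, 7, 5, 417]
`print(c)` → prints [23, 97, 966, 5, 26]

Answer:
[23, 97, 966, 5, 26]
[97, 7, 5, 417]
[23, 97, 966, 5, 26]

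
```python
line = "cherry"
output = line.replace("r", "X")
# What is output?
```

Trace:
`line = "cherry"` → line = 'cherry'
`output = line.replace("r", "X")` → output = 'cheXXy'
So output = 'cheXXy'

Answer: 'cheXXy'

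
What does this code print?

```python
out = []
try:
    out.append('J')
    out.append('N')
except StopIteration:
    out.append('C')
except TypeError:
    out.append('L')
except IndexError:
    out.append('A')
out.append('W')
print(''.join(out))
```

Execution trace: 'J' (try body) → 'N' (try body, no exception) → 'W' (after the try/except). Output: JNW

Answer: JNW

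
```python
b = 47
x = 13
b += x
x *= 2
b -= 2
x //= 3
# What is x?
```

Trace:
`b = 47` → b = 47
`x = 13` → x = 13
`b += x` → b = 60
`x *= 2` → x = 26
`b -= 2` → b = 58
`x //= 3` → x = 8
So x = 8

Answer: 8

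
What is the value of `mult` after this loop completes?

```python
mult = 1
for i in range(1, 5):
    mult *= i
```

4! = 24
`mult` takes the values: 1 → 2 → 6 → 24

Answer: 24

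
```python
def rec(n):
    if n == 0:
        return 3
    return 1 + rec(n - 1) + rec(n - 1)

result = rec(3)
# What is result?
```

rec(n) = 1 + 2·rec(n-1), rec(0)=3. Closed form: (3+1)·2^3 - 1 = 31.

Answer: 31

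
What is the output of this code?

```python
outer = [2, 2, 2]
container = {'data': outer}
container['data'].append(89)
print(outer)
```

Key concept: dict holds reference to list.
Step by step:
`outer = [2, 2, 2]` → outer = [2, 2, 2]
`container = {'data': outer}` → container = {'data': [2, 2, 2]}
`container['data'].append(89)` → outer = [2, 2, 2, 89]; container = {'data': [2, 2, 2, 89]}
`print(outer)` → prints [2, 2, 2, 89]

Answer: [2, 2, 2, 89]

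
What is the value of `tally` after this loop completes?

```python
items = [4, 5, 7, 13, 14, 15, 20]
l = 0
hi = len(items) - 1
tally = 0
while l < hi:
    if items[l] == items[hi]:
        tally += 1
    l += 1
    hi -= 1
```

Count matching pairs from ends
`tally` takes the values: 0

Answer: 0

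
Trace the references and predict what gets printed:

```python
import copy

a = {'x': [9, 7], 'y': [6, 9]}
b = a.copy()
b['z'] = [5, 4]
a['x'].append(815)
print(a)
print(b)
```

Key concept: shallow copy of dict with mutable values.
Step by step:
`a = {'x': [9, 7], 'y': [6, 9]}` → a = {'x': [9, 7], 'y': [6, 9]}
`b = a.copy()` → b = {'x': [9, 7], 'y': [6, 9]}
`b['z'] = [5, 4]` → b = {'x': [9, 7], 'y': [6, 9], 'z': [5, 4]}
`a['x'].append(815)` → a = {'x': [9, 7, 815], 'y': [6, 9]}; b = {'x': [9, 7, 815], 'y': [6, 9], 'z': [5, 4]}
`print(a)` → prints {'x': [9, 7, 815], 'y': [6, 9]}
`print(b)` → prints {'x': [9, 7, 815], 'y': [6, 9], 'z': [5, 4]}

Answer:
{'x': [9, 7, 815], 'y': [6, 9]}
{'x': [9, 7, 815], 'y': [6, 9], 'z': [5, 4]}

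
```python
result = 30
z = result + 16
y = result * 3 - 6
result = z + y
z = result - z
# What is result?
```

Trace:
`result = 30` → result = 30
`z = result + 16` → z = 46
`y = result * 3 - 6` → y = 84
`result = z + y` → result = 130
`z = result - z` → z = 84
So result = 130

Answer: 130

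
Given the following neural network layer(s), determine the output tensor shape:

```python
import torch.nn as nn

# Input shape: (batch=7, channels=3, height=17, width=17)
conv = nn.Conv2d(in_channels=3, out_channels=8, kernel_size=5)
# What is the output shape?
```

Input: (7, 3, 17, 17) -> Output: (7, 8, 13, 13)

Answer: (7, 8, 13, 13)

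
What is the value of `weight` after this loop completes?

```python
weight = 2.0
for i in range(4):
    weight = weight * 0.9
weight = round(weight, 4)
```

Exponential decay: 2.0 * 0.9^4
`weight` takes the values: 2.0 → 1.8 → 1.62 → 1.458 → 1.3122

Answer: 1.3122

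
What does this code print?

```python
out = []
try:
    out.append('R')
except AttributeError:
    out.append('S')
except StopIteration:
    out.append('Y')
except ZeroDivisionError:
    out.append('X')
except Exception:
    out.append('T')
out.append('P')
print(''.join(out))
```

Execution trace: 'R' (try body, no exception) → 'P' (after the try/except). Output: RP

Answer: RP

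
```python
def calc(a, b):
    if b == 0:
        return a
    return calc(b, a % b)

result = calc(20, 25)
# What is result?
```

calc(20, 25) -> calc(25, 20) -> calc(20, 5) -> calc(5, 0) -> 5

Answer: 5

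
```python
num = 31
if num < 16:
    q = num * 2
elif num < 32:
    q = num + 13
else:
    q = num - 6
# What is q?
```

Trace:
`num = 31` → num = 31
`if num < 16: ...` → num < 16 is False, num < 32 is True → q = 44
So q = 44

Answer: 44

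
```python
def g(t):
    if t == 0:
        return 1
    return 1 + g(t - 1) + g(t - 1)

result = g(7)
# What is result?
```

g(t) = 1 + 2·g(t-1), g(0)=1. Closed form: (1+1)·2^7 - 1 = 255.

Answer: 255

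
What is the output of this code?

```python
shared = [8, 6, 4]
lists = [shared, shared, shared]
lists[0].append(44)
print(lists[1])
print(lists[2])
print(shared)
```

Key concept: list of same reference.
Step by step:
`shared = [8, 6, 4]` → shared = [8, 6, 4]
`lists = [shared, shared, shared]` → lists = [[8, 6, 4], [8, 6, 4], [8, 6, 4]]
`lists[0].append(44)` → shared = [8, 6, 4, 44]; lists = [[8, 6, 4, 44], [8, 6, 4, 44], [8, 6, 4, 44]]
`print(lists[1])` → prints [8, 6, 4, 44]
`print(lists[2])` → prints [8, 6, 4, 44]
`print(shared)` → prints [8, 6, 4, 44]

Answer:
[8, 6, 4, 44]
[8, 6, 4, 44]
[8, 6, 4, 44]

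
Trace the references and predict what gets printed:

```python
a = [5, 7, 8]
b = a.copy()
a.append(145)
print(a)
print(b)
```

Key concept: list.copy() creates independent copy.
Step by step:
`a = [5, 7, 8]` → a = [5, 7, 8]
`b = a.copy()` → b = [5, 7, 8]
`a.append(145)` → a = [5, 7, 8, 145]
`print(a)` → prints [5, 7, 8, 145]
`print(b)` → prints [5, 7, 8]

Answer:
[5, 7, 8, 145]
[5, 7, 8]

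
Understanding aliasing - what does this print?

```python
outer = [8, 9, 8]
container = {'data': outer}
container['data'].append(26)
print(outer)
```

Key concept: dict holds reference to list.
Step by step:
`outer = [8, 9, 8]` → outer = [8, 9, 8]
`container = {'data': outer}` → container = {'data': [8, 9, 8]}
`container['data'].append(26)` → outer = [8, 9, 8, 26]; container = {'data': [8, 9, 8, 26]}
`print(outer)` → prints [8, 9, 8, 26]

Answer: [8, 9, 8, 26]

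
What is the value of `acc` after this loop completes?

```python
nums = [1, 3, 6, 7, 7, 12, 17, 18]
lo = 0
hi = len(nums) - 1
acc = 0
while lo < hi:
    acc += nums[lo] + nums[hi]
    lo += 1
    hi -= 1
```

Sum of pairs from ends
`acc` takes the values: 0 → 19 → 39 → 57 → 71

Answer: 71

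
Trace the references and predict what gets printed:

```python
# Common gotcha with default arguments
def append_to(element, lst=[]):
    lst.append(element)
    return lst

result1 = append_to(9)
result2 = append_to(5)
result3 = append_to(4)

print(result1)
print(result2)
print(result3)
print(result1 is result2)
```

Key concept: mutable default argument gotcha.
Step by step:
`result1 = append_to(9)` → result1 = [9]
`result2 = append_to(5)` → result1 = [9, 5] (same object as result2); result2 = [9, 5] (same object as result1)
`result3 = append_to(4)` → result1 = [9, 5, 4] (same object as result2, result3); result2 = [9, 5, 4] (same object as result1, result3); result3 = [9, 5, 4] (same object as result1, result2)
`print(result1)` → prints [9, 5, 4]
`print(result2)` → prints [9, 5, 4]
`print(result3)` → prints [9, 5, 4]
`print(result1 is result2)` → prints True

Answer:
[9, 5, 4]
[9, 5, 4]
[9, 5, 4]
True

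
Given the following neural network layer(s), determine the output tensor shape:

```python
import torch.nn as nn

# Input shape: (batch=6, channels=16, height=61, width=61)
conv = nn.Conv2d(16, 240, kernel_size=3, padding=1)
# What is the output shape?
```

Input: (6, 16, 61, 61) -> Output: (6, 240, 61, 61)

Answer: (6, 240, 61, 61)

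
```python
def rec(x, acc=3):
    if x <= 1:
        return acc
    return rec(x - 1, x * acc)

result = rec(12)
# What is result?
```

Accumulator trace (n, acc): (12, 3) -> (11, 36) -> (10, 396) -> (9, 3960) -> (8, 35640) -> (7, 285120) -> (6, 1995840) -> (5, 11975040) -> (4, 59875200) -> (3, 239500800) -> (2, 718502400) -> (1, 1437004800) -> return 1437004800

Answer: 1437004800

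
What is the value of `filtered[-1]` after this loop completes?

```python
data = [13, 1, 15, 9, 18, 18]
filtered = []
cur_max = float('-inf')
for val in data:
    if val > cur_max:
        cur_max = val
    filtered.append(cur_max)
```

Running max ends at 18
`filtered` takes the values: [] → [13] → [13, 13] → [13, 13, 15] → [13, 13, 15, 15] → [13, 13, 15, 15, 18] → [13, 13, 15, 15, 18, 18]
So `filtered[-1]` = 18

Answer: 18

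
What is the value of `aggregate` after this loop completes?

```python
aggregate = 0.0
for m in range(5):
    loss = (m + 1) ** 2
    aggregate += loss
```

Sum of squared losses 1² + 2² + ... + 5²
`aggregate` takes the values: 0.0 → 1.0 → 5.0 → 14.0 → 30.0 → 55.0

Answer: 55.0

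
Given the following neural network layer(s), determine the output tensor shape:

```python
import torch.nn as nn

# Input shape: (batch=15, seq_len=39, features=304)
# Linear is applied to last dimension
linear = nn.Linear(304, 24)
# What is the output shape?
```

Input: (15, 39, 304) -> Output: (15, 39, 24)

Answer: (15, 39, 24)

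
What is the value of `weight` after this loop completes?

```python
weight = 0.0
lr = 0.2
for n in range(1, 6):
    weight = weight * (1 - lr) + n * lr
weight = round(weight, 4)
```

Moving average with lr=0.2
`weight` takes the values: 0.0 → 0.2 → 0.56 → 1.048 → 1.6384 → 2.31072 → 2.3107

Answer: 2.3107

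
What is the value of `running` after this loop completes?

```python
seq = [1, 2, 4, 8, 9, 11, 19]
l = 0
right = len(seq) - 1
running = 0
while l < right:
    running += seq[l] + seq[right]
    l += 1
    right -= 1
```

Sum of pairs from ends
`running` takes the values: 0 → 20 → 33 → 46

Answer: 46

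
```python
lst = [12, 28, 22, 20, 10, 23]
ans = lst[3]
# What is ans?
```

Trace:
`lst = [12, 28, 22, 20, 10, 23]` → lst = [12, 28, 22, 20, 10, 23]
`ans = lst[3]` → ans = 20
So ans = 20

Answer: 20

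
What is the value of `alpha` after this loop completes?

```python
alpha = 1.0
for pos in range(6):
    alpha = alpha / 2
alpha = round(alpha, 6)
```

Halving LR 6 times: 1 / 2^6
`alpha` takes the values: 1.0 → 0.5 → 0.25 → 0.125 → 0.0625 → 0.03125 → 0.015625

Answer: 0.015625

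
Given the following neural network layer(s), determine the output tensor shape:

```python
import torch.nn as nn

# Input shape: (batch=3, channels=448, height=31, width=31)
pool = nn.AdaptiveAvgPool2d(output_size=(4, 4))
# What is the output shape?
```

Input: (3, 448, 31, 31) -> Output: (3, 448, 4, 4)

Answer: (3, 448, 4, 4)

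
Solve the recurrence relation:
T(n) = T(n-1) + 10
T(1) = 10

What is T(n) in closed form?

Unrolling: T(n) = T(1) + 10·(n-1) = 10 + 10(n-1) = 10n.

Answer: T(n) = 10n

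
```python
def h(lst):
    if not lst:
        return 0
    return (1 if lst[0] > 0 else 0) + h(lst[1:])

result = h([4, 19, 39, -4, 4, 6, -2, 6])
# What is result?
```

Count of positive elements in [4, 19, 39, -4, 4, 6, -2, 6] = 6

Answer: 6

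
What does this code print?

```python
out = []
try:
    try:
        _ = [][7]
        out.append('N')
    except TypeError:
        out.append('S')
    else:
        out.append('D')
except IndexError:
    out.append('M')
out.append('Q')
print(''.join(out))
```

Execution trace: 'M' (outer except IndexError) → 'Q' (after the try/except). Output: MQ

Answer: MQ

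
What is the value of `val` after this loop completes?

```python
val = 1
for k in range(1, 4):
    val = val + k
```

Start at 1, add 1 through 3
`val` takes the values: 1 → 2 → 4 → 7

Answer: 7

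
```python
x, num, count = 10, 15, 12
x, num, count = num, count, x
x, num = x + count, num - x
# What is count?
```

Trace:
`x, num, count = 10, 15, 12` → x = 10; num = 15; count = 12
`x, num, count = num, count, x` → x = 15; num = 12; count = 10
`x, num = x + count, num - x` → x = 25; num = -3
So count = 10

Answer: 10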